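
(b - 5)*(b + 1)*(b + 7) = b^3 + 3*b^2 - 33*b - 35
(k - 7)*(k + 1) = k^2 - 6*k - 7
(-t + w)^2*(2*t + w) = 2*t^3 - 3*t^2*w + w^3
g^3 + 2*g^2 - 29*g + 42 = (g - 3)*(g - 2)*(g + 7)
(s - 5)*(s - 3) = s^2 - 8*s + 15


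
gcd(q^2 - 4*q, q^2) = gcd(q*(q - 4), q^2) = q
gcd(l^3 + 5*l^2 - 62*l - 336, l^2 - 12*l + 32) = l - 8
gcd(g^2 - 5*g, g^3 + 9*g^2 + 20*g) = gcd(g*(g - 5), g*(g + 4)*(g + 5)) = g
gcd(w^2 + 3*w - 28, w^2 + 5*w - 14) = w + 7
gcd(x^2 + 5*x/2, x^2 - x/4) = x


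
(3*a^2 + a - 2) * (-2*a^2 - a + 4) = -6*a^4 - 5*a^3 + 15*a^2 + 6*a - 8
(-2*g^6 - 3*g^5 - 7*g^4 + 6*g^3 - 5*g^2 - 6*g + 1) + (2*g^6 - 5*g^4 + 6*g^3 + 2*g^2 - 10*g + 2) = -3*g^5 - 12*g^4 + 12*g^3 - 3*g^2 - 16*g + 3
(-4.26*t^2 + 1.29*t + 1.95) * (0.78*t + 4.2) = -3.3228*t^3 - 16.8858*t^2 + 6.939*t + 8.19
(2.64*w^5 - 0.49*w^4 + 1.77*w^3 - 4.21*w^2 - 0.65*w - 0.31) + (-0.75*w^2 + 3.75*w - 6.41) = 2.64*w^5 - 0.49*w^4 + 1.77*w^3 - 4.96*w^2 + 3.1*w - 6.72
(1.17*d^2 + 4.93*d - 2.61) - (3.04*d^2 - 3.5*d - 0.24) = -1.87*d^2 + 8.43*d - 2.37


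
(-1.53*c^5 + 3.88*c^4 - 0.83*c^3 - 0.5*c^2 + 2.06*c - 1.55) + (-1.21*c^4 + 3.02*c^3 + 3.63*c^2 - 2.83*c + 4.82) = -1.53*c^5 + 2.67*c^4 + 2.19*c^3 + 3.13*c^2 - 0.77*c + 3.27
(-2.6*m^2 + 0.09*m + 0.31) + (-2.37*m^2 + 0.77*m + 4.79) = -4.97*m^2 + 0.86*m + 5.1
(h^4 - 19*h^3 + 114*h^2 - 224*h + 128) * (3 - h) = -h^5 + 22*h^4 - 171*h^3 + 566*h^2 - 800*h + 384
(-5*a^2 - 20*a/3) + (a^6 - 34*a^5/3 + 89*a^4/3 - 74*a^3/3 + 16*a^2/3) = a^6 - 34*a^5/3 + 89*a^4/3 - 74*a^3/3 + a^2/3 - 20*a/3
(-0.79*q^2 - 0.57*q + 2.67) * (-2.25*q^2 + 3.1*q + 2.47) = 1.7775*q^4 - 1.1665*q^3 - 9.7258*q^2 + 6.8691*q + 6.5949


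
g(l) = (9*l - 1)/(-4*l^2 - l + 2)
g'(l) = (8*l + 1)*(9*l - 1)/(-4*l^2 - l + 2)^2 + 9/(-4*l^2 - l + 2)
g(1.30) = -1.77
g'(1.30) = 1.84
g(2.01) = -1.06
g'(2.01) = 0.56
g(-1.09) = 6.50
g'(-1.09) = 24.78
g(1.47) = -1.51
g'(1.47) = 1.26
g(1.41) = -1.59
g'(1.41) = 1.43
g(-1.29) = 3.75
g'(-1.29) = 7.70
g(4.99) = -0.43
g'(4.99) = 0.08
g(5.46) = -0.39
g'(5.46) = 0.07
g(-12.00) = 0.19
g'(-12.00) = 0.02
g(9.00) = -0.24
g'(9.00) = 0.03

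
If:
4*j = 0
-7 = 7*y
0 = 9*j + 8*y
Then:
No Solution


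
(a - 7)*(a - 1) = a^2 - 8*a + 7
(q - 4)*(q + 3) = q^2 - q - 12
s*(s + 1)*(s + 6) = s^3 + 7*s^2 + 6*s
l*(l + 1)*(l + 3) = l^3 + 4*l^2 + 3*l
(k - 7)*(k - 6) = k^2 - 13*k + 42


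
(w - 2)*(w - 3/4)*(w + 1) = w^3 - 7*w^2/4 - 5*w/4 + 3/2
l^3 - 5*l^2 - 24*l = l*(l - 8)*(l + 3)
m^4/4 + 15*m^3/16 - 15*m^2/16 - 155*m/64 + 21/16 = (m/4 + 1)*(m - 3/2)*(m - 1/2)*(m + 7/4)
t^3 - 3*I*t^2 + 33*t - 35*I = (t - 7*I)*(t - I)*(t + 5*I)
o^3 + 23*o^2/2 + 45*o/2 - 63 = (o - 3/2)*(o + 6)*(o + 7)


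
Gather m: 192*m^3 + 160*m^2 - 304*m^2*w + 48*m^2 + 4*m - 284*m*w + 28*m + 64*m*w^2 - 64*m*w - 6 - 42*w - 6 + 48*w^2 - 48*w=192*m^3 + m^2*(208 - 304*w) + m*(64*w^2 - 348*w + 32) + 48*w^2 - 90*w - 12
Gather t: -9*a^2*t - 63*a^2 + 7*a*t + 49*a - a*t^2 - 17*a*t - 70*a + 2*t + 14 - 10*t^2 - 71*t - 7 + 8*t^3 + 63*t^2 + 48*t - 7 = -63*a^2 - 21*a + 8*t^3 + t^2*(53 - a) + t*(-9*a^2 - 10*a - 21)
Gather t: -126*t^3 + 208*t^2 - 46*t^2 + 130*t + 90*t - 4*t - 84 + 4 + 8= -126*t^3 + 162*t^2 + 216*t - 72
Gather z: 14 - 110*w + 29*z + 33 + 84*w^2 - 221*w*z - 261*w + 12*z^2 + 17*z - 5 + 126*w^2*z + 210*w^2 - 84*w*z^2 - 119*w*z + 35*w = 294*w^2 - 336*w + z^2*(12 - 84*w) + z*(126*w^2 - 340*w + 46) + 42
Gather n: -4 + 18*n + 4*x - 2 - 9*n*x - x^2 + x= n*(18 - 9*x) - x^2 + 5*x - 6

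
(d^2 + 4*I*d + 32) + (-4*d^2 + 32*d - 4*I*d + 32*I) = -3*d^2 + 32*d + 32 + 32*I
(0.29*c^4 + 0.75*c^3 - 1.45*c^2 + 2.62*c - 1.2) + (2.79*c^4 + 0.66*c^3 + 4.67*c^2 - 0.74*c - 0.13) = 3.08*c^4 + 1.41*c^3 + 3.22*c^2 + 1.88*c - 1.33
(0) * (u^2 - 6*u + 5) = 0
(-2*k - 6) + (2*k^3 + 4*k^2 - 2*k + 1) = 2*k^3 + 4*k^2 - 4*k - 5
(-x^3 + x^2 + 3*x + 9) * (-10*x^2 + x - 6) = 10*x^5 - 11*x^4 - 23*x^3 - 93*x^2 - 9*x - 54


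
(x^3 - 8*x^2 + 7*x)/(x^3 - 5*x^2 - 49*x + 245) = x*(x - 1)/(x^2 + 2*x - 35)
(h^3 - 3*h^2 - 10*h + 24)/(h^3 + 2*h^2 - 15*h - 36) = (h - 2)/(h + 3)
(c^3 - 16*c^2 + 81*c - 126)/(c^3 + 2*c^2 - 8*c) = (c^3 - 16*c^2 + 81*c - 126)/(c*(c^2 + 2*c - 8))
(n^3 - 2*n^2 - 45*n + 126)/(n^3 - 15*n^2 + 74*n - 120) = (n^2 + 4*n - 21)/(n^2 - 9*n + 20)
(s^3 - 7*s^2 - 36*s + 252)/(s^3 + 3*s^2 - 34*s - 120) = (s^2 - s - 42)/(s^2 + 9*s + 20)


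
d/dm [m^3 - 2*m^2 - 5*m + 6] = 3*m^2 - 4*m - 5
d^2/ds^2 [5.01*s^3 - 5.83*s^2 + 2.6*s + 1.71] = 30.06*s - 11.66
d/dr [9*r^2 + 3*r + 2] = 18*r + 3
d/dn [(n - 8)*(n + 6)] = 2*n - 2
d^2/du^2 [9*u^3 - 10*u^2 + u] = 54*u - 20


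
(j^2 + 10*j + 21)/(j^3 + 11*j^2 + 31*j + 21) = 1/(j + 1)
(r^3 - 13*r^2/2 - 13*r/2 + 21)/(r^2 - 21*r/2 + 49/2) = (2*r^2 + r - 6)/(2*r - 7)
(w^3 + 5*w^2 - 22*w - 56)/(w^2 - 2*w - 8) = w + 7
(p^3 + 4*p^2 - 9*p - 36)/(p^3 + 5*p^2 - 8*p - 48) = (p + 3)/(p + 4)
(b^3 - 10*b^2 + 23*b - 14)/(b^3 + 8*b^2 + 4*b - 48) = (b^2 - 8*b + 7)/(b^2 + 10*b + 24)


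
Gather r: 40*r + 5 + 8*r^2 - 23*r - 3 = 8*r^2 + 17*r + 2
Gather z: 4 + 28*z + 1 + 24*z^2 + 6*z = 24*z^2 + 34*z + 5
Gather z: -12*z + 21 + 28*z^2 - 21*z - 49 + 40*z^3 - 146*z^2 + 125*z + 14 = 40*z^3 - 118*z^2 + 92*z - 14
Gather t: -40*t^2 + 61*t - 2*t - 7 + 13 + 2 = -40*t^2 + 59*t + 8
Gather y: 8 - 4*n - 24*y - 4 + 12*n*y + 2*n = -2*n + y*(12*n - 24) + 4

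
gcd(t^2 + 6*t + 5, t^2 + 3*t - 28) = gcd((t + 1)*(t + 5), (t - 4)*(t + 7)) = 1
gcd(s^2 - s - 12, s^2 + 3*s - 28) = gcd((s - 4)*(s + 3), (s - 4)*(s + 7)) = s - 4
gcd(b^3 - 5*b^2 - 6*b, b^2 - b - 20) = 1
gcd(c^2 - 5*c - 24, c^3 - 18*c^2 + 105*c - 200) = c - 8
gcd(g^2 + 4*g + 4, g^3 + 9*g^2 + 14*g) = g + 2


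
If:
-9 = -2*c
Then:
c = 9/2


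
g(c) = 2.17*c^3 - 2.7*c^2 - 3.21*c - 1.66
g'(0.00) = -3.21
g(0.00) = -1.66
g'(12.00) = 869.43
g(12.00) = 3320.78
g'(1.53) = 3.77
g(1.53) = -5.12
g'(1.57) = 4.36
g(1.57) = -4.96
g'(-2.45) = 49.10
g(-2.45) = -41.91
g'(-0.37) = -0.32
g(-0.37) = -0.95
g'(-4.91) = 180.25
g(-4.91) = -307.86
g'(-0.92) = 7.27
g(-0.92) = -2.68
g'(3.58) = 60.89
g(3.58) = 51.81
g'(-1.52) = 20.04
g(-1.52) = -10.64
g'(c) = 6.51*c^2 - 5.4*c - 3.21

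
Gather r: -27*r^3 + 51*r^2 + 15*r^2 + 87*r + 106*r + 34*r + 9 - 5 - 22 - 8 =-27*r^3 + 66*r^2 + 227*r - 26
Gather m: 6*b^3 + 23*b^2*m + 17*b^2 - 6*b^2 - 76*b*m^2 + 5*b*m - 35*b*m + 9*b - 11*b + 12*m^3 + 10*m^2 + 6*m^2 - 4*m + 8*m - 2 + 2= 6*b^3 + 11*b^2 - 2*b + 12*m^3 + m^2*(16 - 76*b) + m*(23*b^2 - 30*b + 4)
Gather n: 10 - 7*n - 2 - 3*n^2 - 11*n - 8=-3*n^2 - 18*n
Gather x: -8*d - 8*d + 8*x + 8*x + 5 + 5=-16*d + 16*x + 10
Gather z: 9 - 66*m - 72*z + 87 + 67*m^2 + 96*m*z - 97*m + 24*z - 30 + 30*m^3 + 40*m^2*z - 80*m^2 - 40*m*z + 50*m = 30*m^3 - 13*m^2 - 113*m + z*(40*m^2 + 56*m - 48) + 66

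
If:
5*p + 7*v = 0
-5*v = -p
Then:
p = 0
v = 0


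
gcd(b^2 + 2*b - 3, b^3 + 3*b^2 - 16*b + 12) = b - 1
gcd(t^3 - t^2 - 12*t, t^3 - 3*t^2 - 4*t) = t^2 - 4*t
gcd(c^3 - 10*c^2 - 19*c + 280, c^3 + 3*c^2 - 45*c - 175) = c^2 - 2*c - 35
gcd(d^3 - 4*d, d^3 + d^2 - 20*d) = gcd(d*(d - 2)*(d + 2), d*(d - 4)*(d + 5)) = d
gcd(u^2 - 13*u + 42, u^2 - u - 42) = u - 7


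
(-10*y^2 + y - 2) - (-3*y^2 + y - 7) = 5 - 7*y^2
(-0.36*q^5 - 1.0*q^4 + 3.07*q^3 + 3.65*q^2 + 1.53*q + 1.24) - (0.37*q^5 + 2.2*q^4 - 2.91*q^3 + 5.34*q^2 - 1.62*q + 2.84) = -0.73*q^5 - 3.2*q^4 + 5.98*q^3 - 1.69*q^2 + 3.15*q - 1.6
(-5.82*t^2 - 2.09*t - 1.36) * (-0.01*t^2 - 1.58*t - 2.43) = 0.0582*t^4 + 9.2165*t^3 + 17.4584*t^2 + 7.2275*t + 3.3048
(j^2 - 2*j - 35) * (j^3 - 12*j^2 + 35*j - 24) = j^5 - 14*j^4 + 24*j^3 + 326*j^2 - 1177*j + 840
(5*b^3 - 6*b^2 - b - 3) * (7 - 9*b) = -45*b^4 + 89*b^3 - 33*b^2 + 20*b - 21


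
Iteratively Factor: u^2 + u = (u)*(u + 1)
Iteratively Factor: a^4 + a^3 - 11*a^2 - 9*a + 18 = (a + 2)*(a^3 - a^2 - 9*a + 9) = (a + 2)*(a + 3)*(a^2 - 4*a + 3) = (a - 3)*(a + 2)*(a + 3)*(a - 1)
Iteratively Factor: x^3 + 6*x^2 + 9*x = (x)*(x^2 + 6*x + 9) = x*(x + 3)*(x + 3)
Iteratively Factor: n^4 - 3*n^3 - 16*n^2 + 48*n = (n + 4)*(n^3 - 7*n^2 + 12*n) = (n - 4)*(n + 4)*(n^2 - 3*n) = (n - 4)*(n - 3)*(n + 4)*(n)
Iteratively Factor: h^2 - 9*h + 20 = (h - 5)*(h - 4)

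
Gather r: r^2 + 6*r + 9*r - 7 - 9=r^2 + 15*r - 16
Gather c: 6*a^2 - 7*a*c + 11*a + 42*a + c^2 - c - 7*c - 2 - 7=6*a^2 + 53*a + c^2 + c*(-7*a - 8) - 9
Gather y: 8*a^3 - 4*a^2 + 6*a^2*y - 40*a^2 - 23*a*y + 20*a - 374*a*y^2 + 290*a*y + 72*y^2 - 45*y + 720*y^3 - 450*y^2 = 8*a^3 - 44*a^2 + 20*a + 720*y^3 + y^2*(-374*a - 378) + y*(6*a^2 + 267*a - 45)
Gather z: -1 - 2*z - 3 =-2*z - 4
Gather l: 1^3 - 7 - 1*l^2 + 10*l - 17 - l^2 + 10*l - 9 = -2*l^2 + 20*l - 32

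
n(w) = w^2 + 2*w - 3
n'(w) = 2*w + 2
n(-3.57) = 2.60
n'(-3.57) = -5.14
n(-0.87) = -3.98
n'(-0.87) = 0.26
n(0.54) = -1.63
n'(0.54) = 3.08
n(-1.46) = -3.79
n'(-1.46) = -0.92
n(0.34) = -2.20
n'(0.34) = 2.68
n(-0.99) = -4.00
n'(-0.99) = 0.02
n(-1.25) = -3.94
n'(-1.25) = -0.50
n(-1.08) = -3.99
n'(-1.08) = -0.16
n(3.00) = 12.00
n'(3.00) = 8.00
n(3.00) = 12.00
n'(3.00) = 8.00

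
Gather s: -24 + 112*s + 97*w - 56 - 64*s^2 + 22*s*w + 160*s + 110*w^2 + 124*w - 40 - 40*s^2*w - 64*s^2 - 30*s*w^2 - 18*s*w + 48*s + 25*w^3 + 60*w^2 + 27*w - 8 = s^2*(-40*w - 128) + s*(-30*w^2 + 4*w + 320) + 25*w^3 + 170*w^2 + 248*w - 128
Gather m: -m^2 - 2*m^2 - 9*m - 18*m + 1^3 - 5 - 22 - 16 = -3*m^2 - 27*m - 42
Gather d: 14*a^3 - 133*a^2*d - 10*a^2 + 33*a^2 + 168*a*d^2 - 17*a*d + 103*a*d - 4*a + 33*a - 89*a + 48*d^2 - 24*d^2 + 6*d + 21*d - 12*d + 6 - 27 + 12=14*a^3 + 23*a^2 - 60*a + d^2*(168*a + 24) + d*(-133*a^2 + 86*a + 15) - 9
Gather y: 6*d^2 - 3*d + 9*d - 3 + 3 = 6*d^2 + 6*d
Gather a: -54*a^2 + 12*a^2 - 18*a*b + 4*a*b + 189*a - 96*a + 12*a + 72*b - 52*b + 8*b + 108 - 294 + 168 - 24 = -42*a^2 + a*(105 - 14*b) + 28*b - 42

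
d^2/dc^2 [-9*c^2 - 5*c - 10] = -18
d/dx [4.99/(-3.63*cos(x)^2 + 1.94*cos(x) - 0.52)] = (9.6806 - 36.2274*cos(x))*sin(x)/(3.63*cos(x)^2 - 1.94*cos(x) + 0.52)^2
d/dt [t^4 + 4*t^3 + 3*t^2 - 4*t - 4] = 4*t^3 + 12*t^2 + 6*t - 4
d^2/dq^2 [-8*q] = 0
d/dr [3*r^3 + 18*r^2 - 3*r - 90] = 9*r^2 + 36*r - 3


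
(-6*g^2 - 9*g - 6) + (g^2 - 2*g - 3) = -5*g^2 - 11*g - 9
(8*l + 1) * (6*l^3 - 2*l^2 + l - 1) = 48*l^4 - 10*l^3 + 6*l^2 - 7*l - 1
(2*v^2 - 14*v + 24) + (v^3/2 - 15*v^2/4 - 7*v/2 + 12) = v^3/2 - 7*v^2/4 - 35*v/2 + 36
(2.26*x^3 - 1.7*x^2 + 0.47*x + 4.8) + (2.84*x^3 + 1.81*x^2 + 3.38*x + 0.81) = 5.1*x^3 + 0.11*x^2 + 3.85*x + 5.61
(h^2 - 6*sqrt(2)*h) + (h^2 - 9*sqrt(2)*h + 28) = 2*h^2 - 15*sqrt(2)*h + 28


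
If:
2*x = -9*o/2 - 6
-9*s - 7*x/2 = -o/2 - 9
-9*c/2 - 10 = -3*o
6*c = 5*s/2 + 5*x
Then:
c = -33980/16749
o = 540/1861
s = 13604/5583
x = -6798/1861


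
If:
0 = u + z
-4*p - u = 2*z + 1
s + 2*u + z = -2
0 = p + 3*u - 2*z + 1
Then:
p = -2/7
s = -13/7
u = -1/7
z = 1/7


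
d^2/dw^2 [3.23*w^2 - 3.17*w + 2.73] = 6.46000000000000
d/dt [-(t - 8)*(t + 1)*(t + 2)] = -3*t^2 + 10*t + 22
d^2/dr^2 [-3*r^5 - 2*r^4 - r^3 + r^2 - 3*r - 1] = -60*r^3 - 24*r^2 - 6*r + 2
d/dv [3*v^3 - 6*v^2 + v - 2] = 9*v^2 - 12*v + 1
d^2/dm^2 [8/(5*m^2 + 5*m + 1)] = 80*(-5*m^2 - 5*m + 5*(2*m + 1)^2 - 1)/(5*m^2 + 5*m + 1)^3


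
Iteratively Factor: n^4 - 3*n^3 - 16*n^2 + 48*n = (n - 4)*(n^3 + n^2 - 12*n) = (n - 4)*(n + 4)*(n^2 - 3*n) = n*(n - 4)*(n + 4)*(n - 3)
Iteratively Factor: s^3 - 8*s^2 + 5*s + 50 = (s - 5)*(s^2 - 3*s - 10) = (s - 5)*(s + 2)*(s - 5)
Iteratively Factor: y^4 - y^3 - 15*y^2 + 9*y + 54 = (y - 3)*(y^3 + 2*y^2 - 9*y - 18) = (y - 3)*(y + 3)*(y^2 - y - 6) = (y - 3)^2*(y + 3)*(y + 2)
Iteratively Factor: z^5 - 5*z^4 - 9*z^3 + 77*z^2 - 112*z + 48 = (z - 1)*(z^4 - 4*z^3 - 13*z^2 + 64*z - 48) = (z - 1)*(z + 4)*(z^3 - 8*z^2 + 19*z - 12) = (z - 4)*(z - 1)*(z + 4)*(z^2 - 4*z + 3) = (z - 4)*(z - 3)*(z - 1)*(z + 4)*(z - 1)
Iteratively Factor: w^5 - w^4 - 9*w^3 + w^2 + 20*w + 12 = (w + 2)*(w^4 - 3*w^3 - 3*w^2 + 7*w + 6) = (w + 1)*(w + 2)*(w^3 - 4*w^2 + w + 6) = (w + 1)^2*(w + 2)*(w^2 - 5*w + 6) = (w - 3)*(w + 1)^2*(w + 2)*(w - 2)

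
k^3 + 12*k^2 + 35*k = k*(k + 5)*(k + 7)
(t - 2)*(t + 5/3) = t^2 - t/3 - 10/3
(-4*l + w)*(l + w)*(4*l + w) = -16*l^3 - 16*l^2*w + l*w^2 + w^3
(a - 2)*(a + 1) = a^2 - a - 2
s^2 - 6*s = s*(s - 6)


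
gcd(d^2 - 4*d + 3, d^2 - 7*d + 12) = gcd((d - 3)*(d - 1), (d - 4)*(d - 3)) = d - 3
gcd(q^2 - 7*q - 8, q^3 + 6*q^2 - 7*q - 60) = 1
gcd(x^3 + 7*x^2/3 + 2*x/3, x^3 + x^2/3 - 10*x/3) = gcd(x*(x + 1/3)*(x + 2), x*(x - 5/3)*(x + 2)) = x^2 + 2*x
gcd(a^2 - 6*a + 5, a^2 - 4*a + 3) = a - 1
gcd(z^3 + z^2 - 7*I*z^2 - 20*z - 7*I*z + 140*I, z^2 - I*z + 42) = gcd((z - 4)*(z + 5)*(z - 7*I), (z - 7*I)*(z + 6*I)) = z - 7*I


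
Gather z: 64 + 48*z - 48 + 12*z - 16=60*z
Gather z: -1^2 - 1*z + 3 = 2 - z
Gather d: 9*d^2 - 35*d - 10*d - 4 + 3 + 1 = 9*d^2 - 45*d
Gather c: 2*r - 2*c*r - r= -2*c*r + r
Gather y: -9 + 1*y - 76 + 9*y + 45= 10*y - 40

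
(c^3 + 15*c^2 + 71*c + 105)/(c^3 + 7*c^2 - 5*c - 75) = (c^2 + 10*c + 21)/(c^2 + 2*c - 15)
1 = 1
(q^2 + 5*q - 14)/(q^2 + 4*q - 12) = (q + 7)/(q + 6)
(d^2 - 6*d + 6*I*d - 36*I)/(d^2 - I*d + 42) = (d - 6)/(d - 7*I)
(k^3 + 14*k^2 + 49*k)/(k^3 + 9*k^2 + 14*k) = (k + 7)/(k + 2)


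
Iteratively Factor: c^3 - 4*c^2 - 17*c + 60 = (c - 5)*(c^2 + c - 12) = (c - 5)*(c + 4)*(c - 3)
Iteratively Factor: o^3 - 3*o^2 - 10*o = (o - 5)*(o^2 + 2*o) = (o - 5)*(o + 2)*(o)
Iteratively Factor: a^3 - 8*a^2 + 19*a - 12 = (a - 1)*(a^2 - 7*a + 12) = (a - 4)*(a - 1)*(a - 3)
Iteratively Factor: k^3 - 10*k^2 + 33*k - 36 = (k - 3)*(k^2 - 7*k + 12) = (k - 3)^2*(k - 4)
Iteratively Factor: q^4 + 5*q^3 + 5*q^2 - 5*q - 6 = (q + 3)*(q^3 + 2*q^2 - q - 2) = (q + 2)*(q + 3)*(q^2 - 1) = (q - 1)*(q + 2)*(q + 3)*(q + 1)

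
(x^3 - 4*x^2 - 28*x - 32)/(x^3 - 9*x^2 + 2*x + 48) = (x + 2)/(x - 3)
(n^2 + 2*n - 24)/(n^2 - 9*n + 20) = (n + 6)/(n - 5)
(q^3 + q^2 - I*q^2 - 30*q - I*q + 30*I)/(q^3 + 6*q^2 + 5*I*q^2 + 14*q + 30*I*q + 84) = (q^2 - q*(5 + I) + 5*I)/(q^2 + 5*I*q + 14)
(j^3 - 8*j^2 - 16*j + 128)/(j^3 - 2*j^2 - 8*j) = (j^2 - 4*j - 32)/(j*(j + 2))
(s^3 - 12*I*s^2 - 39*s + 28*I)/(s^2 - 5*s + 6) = (s^3 - 12*I*s^2 - 39*s + 28*I)/(s^2 - 5*s + 6)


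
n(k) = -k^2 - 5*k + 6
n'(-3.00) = 1.00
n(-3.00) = 12.00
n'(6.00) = -17.00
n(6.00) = -60.00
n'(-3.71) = 2.42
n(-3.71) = 10.79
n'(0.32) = -5.64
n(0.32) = 4.30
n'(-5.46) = 5.92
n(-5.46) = 3.49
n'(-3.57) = 2.14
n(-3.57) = 11.11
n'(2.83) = -10.66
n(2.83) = -16.16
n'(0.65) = -6.30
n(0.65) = 2.33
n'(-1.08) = -2.84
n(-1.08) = 10.23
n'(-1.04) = -2.92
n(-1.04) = 10.12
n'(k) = -2*k - 5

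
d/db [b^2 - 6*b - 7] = 2*b - 6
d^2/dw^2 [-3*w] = 0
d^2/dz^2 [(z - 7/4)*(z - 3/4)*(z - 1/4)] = 6*z - 11/2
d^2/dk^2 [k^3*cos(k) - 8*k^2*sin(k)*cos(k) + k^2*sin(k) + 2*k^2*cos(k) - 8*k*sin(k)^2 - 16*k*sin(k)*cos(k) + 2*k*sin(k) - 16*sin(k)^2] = -k^3*cos(k) - 7*k^2*sin(k) + 16*k^2*sin(2*k) - 2*k^2*cos(k) + 32*k*sin(2*k) - 48*k*cos(2*k) + 10*sqrt(2)*k*cos(k + pi/4) + 2*sin(k) - 24*sin(2*k) + 8*cos(k) - 64*cos(2*k)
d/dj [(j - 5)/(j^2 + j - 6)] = (j^2 + j - (j - 5)*(2*j + 1) - 6)/(j^2 + j - 6)^2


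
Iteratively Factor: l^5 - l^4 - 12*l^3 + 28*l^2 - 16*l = (l - 2)*(l^4 + l^3 - 10*l^2 + 8*l) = l*(l - 2)*(l^3 + l^2 - 10*l + 8) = l*(l - 2)*(l + 4)*(l^2 - 3*l + 2) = l*(l - 2)*(l - 1)*(l + 4)*(l - 2)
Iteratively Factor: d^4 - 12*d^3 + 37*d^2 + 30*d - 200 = (d + 2)*(d^3 - 14*d^2 + 65*d - 100) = (d - 5)*(d + 2)*(d^2 - 9*d + 20) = (d - 5)^2*(d + 2)*(d - 4)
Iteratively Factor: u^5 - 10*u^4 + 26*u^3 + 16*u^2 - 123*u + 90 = (u - 3)*(u^4 - 7*u^3 + 5*u^2 + 31*u - 30) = (u - 3)^2*(u^3 - 4*u^2 - 7*u + 10) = (u - 3)^2*(u + 2)*(u^2 - 6*u + 5) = (u - 5)*(u - 3)^2*(u + 2)*(u - 1)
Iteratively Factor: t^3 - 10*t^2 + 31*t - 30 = (t - 2)*(t^2 - 8*t + 15) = (t - 3)*(t - 2)*(t - 5)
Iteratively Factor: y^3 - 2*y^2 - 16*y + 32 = (y + 4)*(y^2 - 6*y + 8) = (y - 2)*(y + 4)*(y - 4)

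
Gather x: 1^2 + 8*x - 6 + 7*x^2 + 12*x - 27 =7*x^2 + 20*x - 32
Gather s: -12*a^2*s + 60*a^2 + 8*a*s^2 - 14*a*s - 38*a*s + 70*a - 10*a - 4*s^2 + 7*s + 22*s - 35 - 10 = 60*a^2 + 60*a + s^2*(8*a - 4) + s*(-12*a^2 - 52*a + 29) - 45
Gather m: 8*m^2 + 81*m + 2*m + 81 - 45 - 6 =8*m^2 + 83*m + 30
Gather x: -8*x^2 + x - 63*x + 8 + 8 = -8*x^2 - 62*x + 16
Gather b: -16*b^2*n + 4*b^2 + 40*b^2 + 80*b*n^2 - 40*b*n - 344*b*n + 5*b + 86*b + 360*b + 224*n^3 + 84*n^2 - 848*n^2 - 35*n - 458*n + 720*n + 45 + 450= b^2*(44 - 16*n) + b*(80*n^2 - 384*n + 451) + 224*n^3 - 764*n^2 + 227*n + 495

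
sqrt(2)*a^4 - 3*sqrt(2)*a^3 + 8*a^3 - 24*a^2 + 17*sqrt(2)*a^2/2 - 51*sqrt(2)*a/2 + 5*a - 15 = (a - 3)*(a + sqrt(2))*(a + 5*sqrt(2)/2)*(sqrt(2)*a + 1)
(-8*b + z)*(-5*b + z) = 40*b^2 - 13*b*z + z^2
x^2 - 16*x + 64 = (x - 8)^2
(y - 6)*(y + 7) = y^2 + y - 42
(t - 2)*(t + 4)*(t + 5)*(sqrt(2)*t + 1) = sqrt(2)*t^4 + t^3 + 7*sqrt(2)*t^3 + 2*sqrt(2)*t^2 + 7*t^2 - 40*sqrt(2)*t + 2*t - 40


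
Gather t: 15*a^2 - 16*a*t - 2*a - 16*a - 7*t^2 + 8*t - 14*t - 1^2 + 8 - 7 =15*a^2 - 18*a - 7*t^2 + t*(-16*a - 6)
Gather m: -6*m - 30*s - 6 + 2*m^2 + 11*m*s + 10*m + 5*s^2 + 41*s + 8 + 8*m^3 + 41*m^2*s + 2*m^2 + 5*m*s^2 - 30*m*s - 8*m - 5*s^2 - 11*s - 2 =8*m^3 + m^2*(41*s + 4) + m*(5*s^2 - 19*s - 4)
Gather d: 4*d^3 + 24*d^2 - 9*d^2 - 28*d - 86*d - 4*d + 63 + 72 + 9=4*d^3 + 15*d^2 - 118*d + 144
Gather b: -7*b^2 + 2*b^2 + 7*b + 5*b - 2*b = -5*b^2 + 10*b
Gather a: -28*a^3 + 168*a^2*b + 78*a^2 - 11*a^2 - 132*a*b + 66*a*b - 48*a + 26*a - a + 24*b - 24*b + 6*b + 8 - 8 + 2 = -28*a^3 + a^2*(168*b + 67) + a*(-66*b - 23) + 6*b + 2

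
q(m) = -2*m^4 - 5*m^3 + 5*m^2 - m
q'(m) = -8*m^3 - 15*m^2 + 10*m - 1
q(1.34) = -10.84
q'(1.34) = -33.78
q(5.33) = -2234.51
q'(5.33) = -1585.19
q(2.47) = -121.75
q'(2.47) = -188.37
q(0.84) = -1.27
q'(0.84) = -7.93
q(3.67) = -546.30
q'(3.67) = -561.78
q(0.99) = -2.86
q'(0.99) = -13.56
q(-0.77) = 5.31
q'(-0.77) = -13.94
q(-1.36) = 16.34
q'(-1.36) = -22.22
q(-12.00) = -32100.00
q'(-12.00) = 11543.00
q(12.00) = -49404.00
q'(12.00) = -15865.00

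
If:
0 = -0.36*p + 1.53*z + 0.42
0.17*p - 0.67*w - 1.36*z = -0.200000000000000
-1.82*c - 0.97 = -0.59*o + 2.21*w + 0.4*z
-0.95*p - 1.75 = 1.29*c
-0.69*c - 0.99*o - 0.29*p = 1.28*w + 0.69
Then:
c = -1.64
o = -0.66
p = 0.39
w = 0.77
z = -0.18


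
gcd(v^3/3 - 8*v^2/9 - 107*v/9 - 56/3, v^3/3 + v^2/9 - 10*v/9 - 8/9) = 1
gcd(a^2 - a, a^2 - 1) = a - 1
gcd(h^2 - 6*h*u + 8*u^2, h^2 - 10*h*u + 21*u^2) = 1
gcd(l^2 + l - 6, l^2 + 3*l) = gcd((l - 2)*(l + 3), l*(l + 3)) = l + 3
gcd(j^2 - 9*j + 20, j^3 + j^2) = 1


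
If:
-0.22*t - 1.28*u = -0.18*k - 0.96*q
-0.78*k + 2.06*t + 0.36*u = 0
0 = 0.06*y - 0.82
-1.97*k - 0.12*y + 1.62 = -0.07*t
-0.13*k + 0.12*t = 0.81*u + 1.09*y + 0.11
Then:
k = 0.10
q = -23.38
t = 3.20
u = -18.07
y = 13.67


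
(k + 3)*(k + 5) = k^2 + 8*k + 15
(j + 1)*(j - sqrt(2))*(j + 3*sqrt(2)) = j^3 + j^2 + 2*sqrt(2)*j^2 - 6*j + 2*sqrt(2)*j - 6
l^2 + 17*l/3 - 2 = (l - 1/3)*(l + 6)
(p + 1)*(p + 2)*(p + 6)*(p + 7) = p^4 + 16*p^3 + 83*p^2 + 152*p + 84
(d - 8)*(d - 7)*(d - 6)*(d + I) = d^4 - 21*d^3 + I*d^3 + 146*d^2 - 21*I*d^2 - 336*d + 146*I*d - 336*I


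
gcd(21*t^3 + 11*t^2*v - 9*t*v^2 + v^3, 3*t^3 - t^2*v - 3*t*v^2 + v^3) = 3*t^2 + 2*t*v - v^2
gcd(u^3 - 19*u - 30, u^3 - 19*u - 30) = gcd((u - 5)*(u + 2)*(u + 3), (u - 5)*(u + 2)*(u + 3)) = u^3 - 19*u - 30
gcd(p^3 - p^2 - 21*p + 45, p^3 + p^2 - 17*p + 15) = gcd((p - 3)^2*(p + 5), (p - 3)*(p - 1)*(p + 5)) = p^2 + 2*p - 15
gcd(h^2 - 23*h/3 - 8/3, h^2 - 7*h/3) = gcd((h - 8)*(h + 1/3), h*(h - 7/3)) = 1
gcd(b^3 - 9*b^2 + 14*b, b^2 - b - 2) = b - 2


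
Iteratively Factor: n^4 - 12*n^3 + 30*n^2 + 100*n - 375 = (n - 5)*(n^3 - 7*n^2 - 5*n + 75) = (n - 5)*(n + 3)*(n^2 - 10*n + 25) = (n - 5)^2*(n + 3)*(n - 5)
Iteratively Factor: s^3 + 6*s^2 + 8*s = (s)*(s^2 + 6*s + 8) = s*(s + 2)*(s + 4)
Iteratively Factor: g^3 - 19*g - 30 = (g + 3)*(g^2 - 3*g - 10) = (g + 2)*(g + 3)*(g - 5)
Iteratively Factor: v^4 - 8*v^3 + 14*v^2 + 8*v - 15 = (v - 3)*(v^3 - 5*v^2 - v + 5) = (v - 3)*(v + 1)*(v^2 - 6*v + 5) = (v - 3)*(v - 1)*(v + 1)*(v - 5)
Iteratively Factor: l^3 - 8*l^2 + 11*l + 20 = (l - 4)*(l^2 - 4*l - 5) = (l - 5)*(l - 4)*(l + 1)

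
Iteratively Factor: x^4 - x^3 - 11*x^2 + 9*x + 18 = (x + 1)*(x^3 - 2*x^2 - 9*x + 18) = (x - 3)*(x + 1)*(x^2 + x - 6) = (x - 3)*(x + 1)*(x + 3)*(x - 2)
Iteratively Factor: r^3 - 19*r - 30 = (r + 2)*(r^2 - 2*r - 15) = (r - 5)*(r + 2)*(r + 3)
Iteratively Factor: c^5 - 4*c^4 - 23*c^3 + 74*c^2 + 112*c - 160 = (c - 1)*(c^4 - 3*c^3 - 26*c^2 + 48*c + 160) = (c - 5)*(c - 1)*(c^3 + 2*c^2 - 16*c - 32) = (c - 5)*(c - 4)*(c - 1)*(c^2 + 6*c + 8) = (c - 5)*(c - 4)*(c - 1)*(c + 2)*(c + 4)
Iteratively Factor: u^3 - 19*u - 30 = (u - 5)*(u^2 + 5*u + 6) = (u - 5)*(u + 2)*(u + 3)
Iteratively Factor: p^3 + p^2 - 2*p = (p + 2)*(p^2 - p) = (p - 1)*(p + 2)*(p)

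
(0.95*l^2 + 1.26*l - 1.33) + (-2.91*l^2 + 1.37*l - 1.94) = -1.96*l^2 + 2.63*l - 3.27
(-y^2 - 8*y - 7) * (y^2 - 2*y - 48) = -y^4 - 6*y^3 + 57*y^2 + 398*y + 336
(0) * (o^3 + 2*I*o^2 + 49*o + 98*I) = 0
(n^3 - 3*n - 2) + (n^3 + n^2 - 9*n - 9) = 2*n^3 + n^2 - 12*n - 11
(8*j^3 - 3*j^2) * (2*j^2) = 16*j^5 - 6*j^4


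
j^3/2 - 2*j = j*(j/2 + 1)*(j - 2)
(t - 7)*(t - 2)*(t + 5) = t^3 - 4*t^2 - 31*t + 70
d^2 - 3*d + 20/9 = (d - 5/3)*(d - 4/3)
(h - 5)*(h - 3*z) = h^2 - 3*h*z - 5*h + 15*z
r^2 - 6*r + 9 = (r - 3)^2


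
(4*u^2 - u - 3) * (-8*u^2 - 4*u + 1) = -32*u^4 - 8*u^3 + 32*u^2 + 11*u - 3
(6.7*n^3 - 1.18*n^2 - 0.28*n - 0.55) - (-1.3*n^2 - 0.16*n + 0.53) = 6.7*n^3 + 0.12*n^2 - 0.12*n - 1.08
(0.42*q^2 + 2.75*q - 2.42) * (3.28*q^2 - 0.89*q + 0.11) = 1.3776*q^4 + 8.6462*q^3 - 10.3389*q^2 + 2.4563*q - 0.2662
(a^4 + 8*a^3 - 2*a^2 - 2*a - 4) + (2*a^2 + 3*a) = a^4 + 8*a^3 + a - 4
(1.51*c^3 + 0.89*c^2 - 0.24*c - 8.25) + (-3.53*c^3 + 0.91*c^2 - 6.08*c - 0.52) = -2.02*c^3 + 1.8*c^2 - 6.32*c - 8.77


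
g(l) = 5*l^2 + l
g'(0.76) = 8.60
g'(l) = 10*l + 1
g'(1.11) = 12.10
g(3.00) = 48.00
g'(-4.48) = -43.80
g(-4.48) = 95.87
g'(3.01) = 31.10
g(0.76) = 3.65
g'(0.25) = 3.50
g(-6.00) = 174.00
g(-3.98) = 75.22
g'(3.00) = 31.00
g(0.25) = 0.56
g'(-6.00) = -59.00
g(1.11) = 7.27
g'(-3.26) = -31.60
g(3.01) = 48.31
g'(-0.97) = -8.70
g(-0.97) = 3.73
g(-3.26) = 49.88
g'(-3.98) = -38.80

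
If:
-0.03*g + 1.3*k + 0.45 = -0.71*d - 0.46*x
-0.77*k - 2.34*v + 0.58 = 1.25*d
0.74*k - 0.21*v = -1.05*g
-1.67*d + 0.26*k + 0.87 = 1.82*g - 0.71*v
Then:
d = 0.17958779115312 - 0.18923614089522*x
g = 0.209516037051622*x + 0.366191105110322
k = -0.245659122194496*x - 0.435785845050312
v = 0.181924230858456*x + 0.29532921442194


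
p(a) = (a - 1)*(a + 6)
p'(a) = 2*a + 5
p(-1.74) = -11.67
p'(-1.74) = 1.52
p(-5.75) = -1.69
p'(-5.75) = -6.50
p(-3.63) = -10.97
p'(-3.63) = -2.26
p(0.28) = -4.52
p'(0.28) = 5.56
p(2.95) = 17.45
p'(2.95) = 10.90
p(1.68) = 5.22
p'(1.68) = 8.36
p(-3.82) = -10.51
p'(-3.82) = -2.64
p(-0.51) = -8.29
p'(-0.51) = 3.98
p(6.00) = 60.00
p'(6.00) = 17.00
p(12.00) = 198.00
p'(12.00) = 29.00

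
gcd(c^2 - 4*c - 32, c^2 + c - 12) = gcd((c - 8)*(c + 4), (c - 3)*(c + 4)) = c + 4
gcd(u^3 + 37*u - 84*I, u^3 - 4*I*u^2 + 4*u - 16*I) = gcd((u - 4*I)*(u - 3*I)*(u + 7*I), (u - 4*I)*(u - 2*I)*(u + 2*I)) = u - 4*I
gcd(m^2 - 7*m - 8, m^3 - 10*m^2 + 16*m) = m - 8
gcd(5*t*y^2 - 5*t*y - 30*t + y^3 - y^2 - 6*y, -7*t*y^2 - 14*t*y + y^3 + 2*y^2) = y + 2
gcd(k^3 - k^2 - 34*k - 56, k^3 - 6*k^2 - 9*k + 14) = k^2 - 5*k - 14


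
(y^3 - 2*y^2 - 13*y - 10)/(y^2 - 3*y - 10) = y + 1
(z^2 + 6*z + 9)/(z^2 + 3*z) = (z + 3)/z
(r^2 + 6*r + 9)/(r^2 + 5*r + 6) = (r + 3)/(r + 2)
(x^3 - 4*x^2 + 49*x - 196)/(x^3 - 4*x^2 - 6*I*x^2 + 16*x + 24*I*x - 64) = (x^2 + 49)/(x^2 - 6*I*x + 16)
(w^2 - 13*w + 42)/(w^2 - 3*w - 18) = (w - 7)/(w + 3)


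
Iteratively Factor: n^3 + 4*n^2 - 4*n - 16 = (n - 2)*(n^2 + 6*n + 8) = (n - 2)*(n + 4)*(n + 2)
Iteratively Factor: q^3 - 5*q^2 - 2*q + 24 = (q - 3)*(q^2 - 2*q - 8) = (q - 4)*(q - 3)*(q + 2)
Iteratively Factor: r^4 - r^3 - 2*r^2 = (r)*(r^3 - r^2 - 2*r) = r*(r - 2)*(r^2 + r) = r^2*(r - 2)*(r + 1)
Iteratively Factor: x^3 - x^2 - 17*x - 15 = (x - 5)*(x^2 + 4*x + 3) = (x - 5)*(x + 1)*(x + 3)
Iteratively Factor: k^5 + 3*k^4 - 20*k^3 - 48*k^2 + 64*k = (k + 4)*(k^4 - k^3 - 16*k^2 + 16*k) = (k + 4)^2*(k^3 - 5*k^2 + 4*k) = (k - 1)*(k + 4)^2*(k^2 - 4*k) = k*(k - 1)*(k + 4)^2*(k - 4)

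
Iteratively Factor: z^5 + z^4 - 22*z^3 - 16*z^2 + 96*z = (z - 2)*(z^4 + 3*z^3 - 16*z^2 - 48*z) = z*(z - 2)*(z^3 + 3*z^2 - 16*z - 48) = z*(z - 2)*(z + 3)*(z^2 - 16) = z*(z - 4)*(z - 2)*(z + 3)*(z + 4)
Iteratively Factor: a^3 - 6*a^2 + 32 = (a - 4)*(a^2 - 2*a - 8) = (a - 4)^2*(a + 2)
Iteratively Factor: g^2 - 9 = (g - 3)*(g + 3)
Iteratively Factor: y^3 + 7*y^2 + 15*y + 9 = (y + 3)*(y^2 + 4*y + 3) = (y + 3)^2*(y + 1)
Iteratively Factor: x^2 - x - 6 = (x - 3)*(x + 2)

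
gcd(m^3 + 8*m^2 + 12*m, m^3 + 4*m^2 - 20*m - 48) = m^2 + 8*m + 12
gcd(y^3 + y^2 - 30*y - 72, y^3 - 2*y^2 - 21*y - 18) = y^2 - 3*y - 18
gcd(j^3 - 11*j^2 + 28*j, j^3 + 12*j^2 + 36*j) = j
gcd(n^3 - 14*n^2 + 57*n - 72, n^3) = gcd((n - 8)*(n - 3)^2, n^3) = 1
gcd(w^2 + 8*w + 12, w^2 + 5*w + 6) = w + 2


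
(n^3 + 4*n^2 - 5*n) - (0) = n^3 + 4*n^2 - 5*n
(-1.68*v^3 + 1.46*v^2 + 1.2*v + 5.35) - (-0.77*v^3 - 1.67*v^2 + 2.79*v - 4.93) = -0.91*v^3 + 3.13*v^2 - 1.59*v + 10.28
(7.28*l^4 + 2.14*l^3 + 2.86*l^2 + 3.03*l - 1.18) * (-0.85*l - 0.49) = -6.188*l^5 - 5.3862*l^4 - 3.4796*l^3 - 3.9769*l^2 - 0.4817*l + 0.5782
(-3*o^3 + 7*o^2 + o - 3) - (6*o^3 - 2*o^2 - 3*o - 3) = -9*o^3 + 9*o^2 + 4*o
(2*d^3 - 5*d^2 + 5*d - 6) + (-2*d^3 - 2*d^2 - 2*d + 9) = -7*d^2 + 3*d + 3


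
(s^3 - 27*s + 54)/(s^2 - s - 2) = (-s^3 + 27*s - 54)/(-s^2 + s + 2)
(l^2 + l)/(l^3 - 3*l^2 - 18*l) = (l + 1)/(l^2 - 3*l - 18)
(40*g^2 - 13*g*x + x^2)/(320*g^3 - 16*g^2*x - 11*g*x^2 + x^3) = (-5*g + x)/(-40*g^2 - 3*g*x + x^2)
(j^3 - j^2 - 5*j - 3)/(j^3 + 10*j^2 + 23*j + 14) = (j^2 - 2*j - 3)/(j^2 + 9*j + 14)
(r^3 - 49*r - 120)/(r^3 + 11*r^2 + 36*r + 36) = (r^2 - 3*r - 40)/(r^2 + 8*r + 12)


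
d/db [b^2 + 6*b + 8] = 2*b + 6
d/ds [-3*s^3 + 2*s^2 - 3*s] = -9*s^2 + 4*s - 3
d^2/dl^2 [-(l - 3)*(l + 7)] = -2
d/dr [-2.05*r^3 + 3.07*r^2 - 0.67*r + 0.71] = -6.15*r^2 + 6.14*r - 0.67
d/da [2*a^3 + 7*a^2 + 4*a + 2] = 6*a^2 + 14*a + 4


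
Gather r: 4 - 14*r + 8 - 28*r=12 - 42*r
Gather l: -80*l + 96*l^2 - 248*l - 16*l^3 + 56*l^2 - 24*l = -16*l^3 + 152*l^2 - 352*l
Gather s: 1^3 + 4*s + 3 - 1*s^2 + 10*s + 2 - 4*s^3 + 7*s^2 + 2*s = -4*s^3 + 6*s^2 + 16*s + 6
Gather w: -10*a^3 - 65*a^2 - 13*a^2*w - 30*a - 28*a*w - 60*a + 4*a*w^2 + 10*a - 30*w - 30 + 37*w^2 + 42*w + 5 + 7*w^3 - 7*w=-10*a^3 - 65*a^2 - 80*a + 7*w^3 + w^2*(4*a + 37) + w*(-13*a^2 - 28*a + 5) - 25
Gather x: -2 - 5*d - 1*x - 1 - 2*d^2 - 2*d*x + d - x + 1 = -2*d^2 - 4*d + x*(-2*d - 2) - 2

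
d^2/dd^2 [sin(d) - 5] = -sin(d)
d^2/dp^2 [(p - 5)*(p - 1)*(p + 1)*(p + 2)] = 12*p^2 - 18*p - 22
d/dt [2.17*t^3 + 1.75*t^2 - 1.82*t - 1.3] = 6.51*t^2 + 3.5*t - 1.82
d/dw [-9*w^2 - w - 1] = -18*w - 1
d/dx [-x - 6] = -1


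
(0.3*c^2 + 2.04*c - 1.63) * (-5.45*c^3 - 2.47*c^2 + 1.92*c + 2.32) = -1.635*c^5 - 11.859*c^4 + 4.4207*c^3 + 8.6389*c^2 + 1.6032*c - 3.7816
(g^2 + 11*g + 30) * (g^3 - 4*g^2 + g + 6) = g^5 + 7*g^4 - 13*g^3 - 103*g^2 + 96*g + 180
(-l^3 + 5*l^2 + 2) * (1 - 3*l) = 3*l^4 - 16*l^3 + 5*l^2 - 6*l + 2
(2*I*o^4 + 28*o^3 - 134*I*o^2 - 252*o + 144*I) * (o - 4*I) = 2*I*o^5 + 36*o^4 - 246*I*o^3 - 788*o^2 + 1152*I*o + 576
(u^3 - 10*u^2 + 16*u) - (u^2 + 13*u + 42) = u^3 - 11*u^2 + 3*u - 42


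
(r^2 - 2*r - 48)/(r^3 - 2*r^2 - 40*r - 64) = (r + 6)/(r^2 + 6*r + 8)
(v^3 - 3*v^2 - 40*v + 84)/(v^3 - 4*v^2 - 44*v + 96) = (v - 7)/(v - 8)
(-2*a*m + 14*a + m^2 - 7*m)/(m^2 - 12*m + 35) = (-2*a + m)/(m - 5)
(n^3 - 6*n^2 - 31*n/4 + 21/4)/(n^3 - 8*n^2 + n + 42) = (n^2 + n - 3/4)/(n^2 - n - 6)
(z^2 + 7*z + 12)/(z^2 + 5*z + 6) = (z + 4)/(z + 2)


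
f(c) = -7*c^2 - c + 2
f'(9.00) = -127.00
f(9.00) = -574.00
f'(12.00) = -169.00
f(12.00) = -1018.00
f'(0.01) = -1.14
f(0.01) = 1.99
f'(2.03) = -29.42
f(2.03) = -28.88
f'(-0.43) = 5.02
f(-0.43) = 1.14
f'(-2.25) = 30.50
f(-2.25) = -31.19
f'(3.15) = -45.10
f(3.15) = -70.61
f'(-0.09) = 0.26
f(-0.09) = 2.03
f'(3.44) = -49.16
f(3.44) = -84.28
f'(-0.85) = 10.90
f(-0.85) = -2.21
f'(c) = -14*c - 1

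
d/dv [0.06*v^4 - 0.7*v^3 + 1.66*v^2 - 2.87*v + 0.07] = 0.24*v^3 - 2.1*v^2 + 3.32*v - 2.87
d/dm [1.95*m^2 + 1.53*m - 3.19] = 3.9*m + 1.53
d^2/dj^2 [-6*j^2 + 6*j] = -12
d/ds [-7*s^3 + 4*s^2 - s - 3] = -21*s^2 + 8*s - 1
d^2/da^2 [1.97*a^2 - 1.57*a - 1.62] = 3.94000000000000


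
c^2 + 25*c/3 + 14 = (c + 7/3)*(c + 6)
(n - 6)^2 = n^2 - 12*n + 36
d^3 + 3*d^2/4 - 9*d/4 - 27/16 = (d - 3/2)*(d + 3/4)*(d + 3/2)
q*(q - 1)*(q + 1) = q^3 - q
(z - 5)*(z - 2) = z^2 - 7*z + 10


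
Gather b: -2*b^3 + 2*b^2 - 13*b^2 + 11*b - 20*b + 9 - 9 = -2*b^3 - 11*b^2 - 9*b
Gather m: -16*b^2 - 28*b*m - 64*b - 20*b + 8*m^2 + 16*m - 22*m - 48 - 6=-16*b^2 - 84*b + 8*m^2 + m*(-28*b - 6) - 54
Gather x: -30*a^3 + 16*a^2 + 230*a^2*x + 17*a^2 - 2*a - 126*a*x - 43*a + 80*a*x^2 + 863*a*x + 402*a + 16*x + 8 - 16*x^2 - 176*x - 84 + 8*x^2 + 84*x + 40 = -30*a^3 + 33*a^2 + 357*a + x^2*(80*a - 8) + x*(230*a^2 + 737*a - 76) - 36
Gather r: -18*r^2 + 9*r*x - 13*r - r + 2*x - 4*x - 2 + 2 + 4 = -18*r^2 + r*(9*x - 14) - 2*x + 4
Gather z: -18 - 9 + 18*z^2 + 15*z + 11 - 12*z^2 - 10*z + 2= 6*z^2 + 5*z - 14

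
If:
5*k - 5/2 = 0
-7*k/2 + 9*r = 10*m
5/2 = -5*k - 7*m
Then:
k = 1/2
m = -5/7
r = -151/252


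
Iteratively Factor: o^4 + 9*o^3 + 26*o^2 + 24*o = (o + 3)*(o^3 + 6*o^2 + 8*o) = (o + 3)*(o + 4)*(o^2 + 2*o) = o*(o + 3)*(o + 4)*(o + 2)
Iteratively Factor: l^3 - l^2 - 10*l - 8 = (l - 4)*(l^2 + 3*l + 2) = (l - 4)*(l + 2)*(l + 1)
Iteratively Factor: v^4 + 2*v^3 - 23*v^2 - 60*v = (v)*(v^3 + 2*v^2 - 23*v - 60) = v*(v - 5)*(v^2 + 7*v + 12) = v*(v - 5)*(v + 3)*(v + 4)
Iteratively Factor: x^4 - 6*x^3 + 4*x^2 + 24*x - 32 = (x - 2)*(x^3 - 4*x^2 - 4*x + 16) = (x - 2)*(x + 2)*(x^2 - 6*x + 8) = (x - 4)*(x - 2)*(x + 2)*(x - 2)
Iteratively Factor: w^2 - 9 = (w + 3)*(w - 3)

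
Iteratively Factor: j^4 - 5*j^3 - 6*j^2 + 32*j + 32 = (j + 1)*(j^3 - 6*j^2 + 32) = (j - 4)*(j + 1)*(j^2 - 2*j - 8) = (j - 4)^2*(j + 1)*(j + 2)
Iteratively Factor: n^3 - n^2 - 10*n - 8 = (n - 4)*(n^2 + 3*n + 2) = (n - 4)*(n + 1)*(n + 2)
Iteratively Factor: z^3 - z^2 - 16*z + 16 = (z + 4)*(z^2 - 5*z + 4) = (z - 1)*(z + 4)*(z - 4)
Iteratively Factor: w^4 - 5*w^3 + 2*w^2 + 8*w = (w - 4)*(w^3 - w^2 - 2*w) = (w - 4)*(w + 1)*(w^2 - 2*w) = (w - 4)*(w - 2)*(w + 1)*(w)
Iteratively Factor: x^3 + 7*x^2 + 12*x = (x)*(x^2 + 7*x + 12) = x*(x + 4)*(x + 3)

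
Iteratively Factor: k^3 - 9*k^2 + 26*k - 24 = (k - 3)*(k^2 - 6*k + 8) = (k - 3)*(k - 2)*(k - 4)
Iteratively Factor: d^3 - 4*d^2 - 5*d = (d + 1)*(d^2 - 5*d) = d*(d + 1)*(d - 5)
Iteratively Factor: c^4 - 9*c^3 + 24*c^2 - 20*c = (c)*(c^3 - 9*c^2 + 24*c - 20) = c*(c - 2)*(c^2 - 7*c + 10) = c*(c - 2)^2*(c - 5)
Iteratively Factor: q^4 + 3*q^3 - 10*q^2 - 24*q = (q)*(q^3 + 3*q^2 - 10*q - 24) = q*(q + 4)*(q^2 - q - 6) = q*(q + 2)*(q + 4)*(q - 3)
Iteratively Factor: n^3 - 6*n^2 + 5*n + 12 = (n - 4)*(n^2 - 2*n - 3) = (n - 4)*(n + 1)*(n - 3)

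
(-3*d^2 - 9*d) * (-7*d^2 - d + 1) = 21*d^4 + 66*d^3 + 6*d^2 - 9*d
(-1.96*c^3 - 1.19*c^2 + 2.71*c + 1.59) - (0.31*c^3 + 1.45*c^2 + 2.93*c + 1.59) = -2.27*c^3 - 2.64*c^2 - 0.22*c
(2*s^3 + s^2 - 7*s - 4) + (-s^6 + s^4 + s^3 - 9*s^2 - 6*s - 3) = -s^6 + s^4 + 3*s^3 - 8*s^2 - 13*s - 7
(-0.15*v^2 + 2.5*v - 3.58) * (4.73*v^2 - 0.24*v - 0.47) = -0.7095*v^4 + 11.861*v^3 - 17.4629*v^2 - 0.3158*v + 1.6826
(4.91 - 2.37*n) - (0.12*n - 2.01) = 6.92 - 2.49*n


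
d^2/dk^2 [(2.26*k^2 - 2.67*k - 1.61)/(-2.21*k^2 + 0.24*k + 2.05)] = (-1.4210854715202e-14*k^4 + 23.683686*k^3 - 14.253174*k^2 + 67.454946*k - 6.848898)/(10.793861*k^6 - 3.516552*k^5 - 29.655327*k^4 + 6.510096*k^3 + 27.508335*k^2 - 3.0258*k - 8.615125)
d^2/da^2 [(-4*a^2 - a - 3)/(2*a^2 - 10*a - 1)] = 12*(-14*a^3 - 10*a^2 + 29*a - 50)/(8*a^6 - 120*a^5 + 588*a^4 - 880*a^3 - 294*a^2 - 30*a - 1)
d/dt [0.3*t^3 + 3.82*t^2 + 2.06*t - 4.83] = 0.9*t^2 + 7.64*t + 2.06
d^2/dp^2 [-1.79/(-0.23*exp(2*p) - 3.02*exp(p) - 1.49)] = (1.79*(0.46*exp(p) + 3.02)*(0.92*exp(p) + 6.04)*exp(p) - (1.6468*exp(p) + 5.4058)*(0.23*exp(2*p) + 3.02*exp(p) + 1.49))*exp(p)/(0.23*exp(2*p) + 3.02*exp(p) + 1.49)^3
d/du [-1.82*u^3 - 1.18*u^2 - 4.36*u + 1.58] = -5.46*u^2 - 2.36*u - 4.36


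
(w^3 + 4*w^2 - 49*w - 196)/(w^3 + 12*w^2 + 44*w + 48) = (w^2 - 49)/(w^2 + 8*w + 12)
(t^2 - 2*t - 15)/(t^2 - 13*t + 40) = (t + 3)/(t - 8)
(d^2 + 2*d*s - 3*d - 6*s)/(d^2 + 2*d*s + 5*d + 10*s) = (d - 3)/(d + 5)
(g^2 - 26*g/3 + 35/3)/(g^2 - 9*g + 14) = (g - 5/3)/(g - 2)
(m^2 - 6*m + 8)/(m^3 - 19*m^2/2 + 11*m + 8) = 2*(m - 4)/(2*m^2 - 15*m - 8)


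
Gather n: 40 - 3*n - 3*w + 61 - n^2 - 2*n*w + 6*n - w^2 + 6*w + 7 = -n^2 + n*(3 - 2*w) - w^2 + 3*w + 108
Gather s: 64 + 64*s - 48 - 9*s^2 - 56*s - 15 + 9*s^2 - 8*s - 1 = 0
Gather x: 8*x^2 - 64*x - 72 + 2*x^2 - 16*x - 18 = 10*x^2 - 80*x - 90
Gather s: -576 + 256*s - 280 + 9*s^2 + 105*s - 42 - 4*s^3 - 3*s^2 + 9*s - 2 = -4*s^3 + 6*s^2 + 370*s - 900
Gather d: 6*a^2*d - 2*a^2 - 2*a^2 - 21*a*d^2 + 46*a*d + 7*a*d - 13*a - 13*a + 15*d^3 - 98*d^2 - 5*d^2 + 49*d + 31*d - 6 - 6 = -4*a^2 - 26*a + 15*d^3 + d^2*(-21*a - 103) + d*(6*a^2 + 53*a + 80) - 12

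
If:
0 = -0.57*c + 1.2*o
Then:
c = 2.10526315789474*o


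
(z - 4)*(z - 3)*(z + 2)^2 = z^4 - 3*z^3 - 12*z^2 + 20*z + 48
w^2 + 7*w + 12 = (w + 3)*(w + 4)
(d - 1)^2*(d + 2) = d^3 - 3*d + 2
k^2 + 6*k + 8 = (k + 2)*(k + 4)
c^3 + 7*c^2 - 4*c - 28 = (c - 2)*(c + 2)*(c + 7)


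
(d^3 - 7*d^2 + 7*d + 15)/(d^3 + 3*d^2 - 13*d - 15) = (d - 5)/(d + 5)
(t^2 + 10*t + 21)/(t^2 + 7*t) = (t + 3)/t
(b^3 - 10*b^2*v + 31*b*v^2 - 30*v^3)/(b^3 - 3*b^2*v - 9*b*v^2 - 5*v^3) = (b^2 - 5*b*v + 6*v^2)/(b^2 + 2*b*v + v^2)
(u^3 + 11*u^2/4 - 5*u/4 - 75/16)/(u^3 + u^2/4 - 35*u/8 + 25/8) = (u + 3/2)/(u - 1)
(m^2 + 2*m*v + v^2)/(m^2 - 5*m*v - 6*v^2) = (-m - v)/(-m + 6*v)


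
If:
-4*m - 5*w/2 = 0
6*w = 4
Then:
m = -5/12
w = 2/3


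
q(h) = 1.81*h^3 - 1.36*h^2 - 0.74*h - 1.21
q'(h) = 5.43*h^2 - 2.72*h - 0.74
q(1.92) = 5.17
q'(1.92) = 14.05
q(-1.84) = -15.73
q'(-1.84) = 22.65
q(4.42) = 125.24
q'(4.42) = 93.32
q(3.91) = 83.30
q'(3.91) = 71.64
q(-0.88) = -2.85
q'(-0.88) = 5.86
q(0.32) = -1.53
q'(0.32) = -1.05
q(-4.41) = -179.63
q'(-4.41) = 116.86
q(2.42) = 14.69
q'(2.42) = 24.48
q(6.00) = 336.35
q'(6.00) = 178.42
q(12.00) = 2921.75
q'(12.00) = 748.54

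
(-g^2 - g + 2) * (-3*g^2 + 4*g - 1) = 3*g^4 - g^3 - 9*g^2 + 9*g - 2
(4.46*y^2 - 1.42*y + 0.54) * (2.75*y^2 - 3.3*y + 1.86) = 12.265*y^4 - 18.623*y^3 + 14.4666*y^2 - 4.4232*y + 1.0044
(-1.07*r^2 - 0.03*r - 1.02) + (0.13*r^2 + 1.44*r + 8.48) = -0.94*r^2 + 1.41*r + 7.46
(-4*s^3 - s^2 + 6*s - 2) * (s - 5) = -4*s^4 + 19*s^3 + 11*s^2 - 32*s + 10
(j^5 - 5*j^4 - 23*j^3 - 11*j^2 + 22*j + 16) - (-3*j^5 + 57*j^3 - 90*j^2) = 4*j^5 - 5*j^4 - 80*j^3 + 79*j^2 + 22*j + 16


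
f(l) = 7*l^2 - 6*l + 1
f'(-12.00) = -174.00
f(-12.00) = 1081.00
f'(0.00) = -6.00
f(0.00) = 1.00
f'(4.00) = 50.00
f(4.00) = 89.00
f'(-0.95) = -19.30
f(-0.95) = 13.02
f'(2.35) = 26.90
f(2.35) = 25.56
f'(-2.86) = -46.04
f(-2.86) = 75.42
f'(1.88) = 20.32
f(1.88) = 14.46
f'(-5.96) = -89.44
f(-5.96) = 285.41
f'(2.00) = 22.00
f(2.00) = 17.00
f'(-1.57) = -27.98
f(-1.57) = 27.67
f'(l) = 14*l - 6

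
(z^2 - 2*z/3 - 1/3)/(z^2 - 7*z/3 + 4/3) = (3*z + 1)/(3*z - 4)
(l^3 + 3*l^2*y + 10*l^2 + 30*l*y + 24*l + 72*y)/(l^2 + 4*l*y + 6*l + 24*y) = (l^2 + 3*l*y + 4*l + 12*y)/(l + 4*y)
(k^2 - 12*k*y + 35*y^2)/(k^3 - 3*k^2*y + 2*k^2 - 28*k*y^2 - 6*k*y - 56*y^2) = (k - 5*y)/(k^2 + 4*k*y + 2*k + 8*y)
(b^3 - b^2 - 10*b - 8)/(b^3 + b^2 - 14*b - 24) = (b + 1)/(b + 3)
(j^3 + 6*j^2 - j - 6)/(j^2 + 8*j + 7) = (j^2 + 5*j - 6)/(j + 7)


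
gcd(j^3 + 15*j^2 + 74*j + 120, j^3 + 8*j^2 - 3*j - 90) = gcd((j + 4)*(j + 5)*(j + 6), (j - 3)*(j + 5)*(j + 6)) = j^2 + 11*j + 30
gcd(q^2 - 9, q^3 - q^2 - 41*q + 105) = q - 3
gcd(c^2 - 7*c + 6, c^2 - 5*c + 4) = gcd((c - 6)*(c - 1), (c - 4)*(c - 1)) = c - 1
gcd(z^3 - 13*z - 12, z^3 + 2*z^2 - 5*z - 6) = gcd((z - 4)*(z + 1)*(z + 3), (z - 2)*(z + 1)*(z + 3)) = z^2 + 4*z + 3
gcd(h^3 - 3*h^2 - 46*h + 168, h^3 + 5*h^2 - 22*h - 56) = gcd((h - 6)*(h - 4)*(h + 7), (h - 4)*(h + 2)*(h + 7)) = h^2 + 3*h - 28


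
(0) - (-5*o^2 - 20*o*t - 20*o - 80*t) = 5*o^2 + 20*o*t + 20*o + 80*t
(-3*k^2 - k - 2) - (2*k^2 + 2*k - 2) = -5*k^2 - 3*k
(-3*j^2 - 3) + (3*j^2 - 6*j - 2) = -6*j - 5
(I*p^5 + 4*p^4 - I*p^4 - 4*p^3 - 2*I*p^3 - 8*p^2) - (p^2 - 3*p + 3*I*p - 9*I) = I*p^5 + 4*p^4 - I*p^4 - 4*p^3 - 2*I*p^3 - 9*p^2 + 3*p - 3*I*p + 9*I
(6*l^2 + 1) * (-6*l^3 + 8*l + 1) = -36*l^5 + 42*l^3 + 6*l^2 + 8*l + 1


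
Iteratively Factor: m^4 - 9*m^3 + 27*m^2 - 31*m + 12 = (m - 1)*(m^3 - 8*m^2 + 19*m - 12) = (m - 1)^2*(m^2 - 7*m + 12) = (m - 4)*(m - 1)^2*(m - 3)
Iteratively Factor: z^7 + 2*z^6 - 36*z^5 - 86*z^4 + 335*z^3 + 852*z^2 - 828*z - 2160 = (z + 3)*(z^6 - z^5 - 33*z^4 + 13*z^3 + 296*z^2 - 36*z - 720) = (z + 3)*(z + 4)*(z^5 - 5*z^4 - 13*z^3 + 65*z^2 + 36*z - 180) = (z + 3)^2*(z + 4)*(z^4 - 8*z^3 + 11*z^2 + 32*z - 60) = (z - 2)*(z + 3)^2*(z + 4)*(z^3 - 6*z^2 - z + 30) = (z - 5)*(z - 2)*(z + 3)^2*(z + 4)*(z^2 - z - 6) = (z - 5)*(z - 2)*(z + 2)*(z + 3)^2*(z + 4)*(z - 3)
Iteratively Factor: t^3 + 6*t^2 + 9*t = (t + 3)*(t^2 + 3*t) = t*(t + 3)*(t + 3)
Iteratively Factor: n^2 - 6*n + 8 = (n - 4)*(n - 2)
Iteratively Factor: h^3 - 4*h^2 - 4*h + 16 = (h - 2)*(h^2 - 2*h - 8) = (h - 4)*(h - 2)*(h + 2)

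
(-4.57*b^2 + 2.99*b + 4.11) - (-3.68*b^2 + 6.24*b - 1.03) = -0.89*b^2 - 3.25*b + 5.14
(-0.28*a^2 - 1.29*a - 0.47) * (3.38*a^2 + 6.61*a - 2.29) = -0.9464*a^4 - 6.211*a^3 - 9.4743*a^2 - 0.1526*a + 1.0763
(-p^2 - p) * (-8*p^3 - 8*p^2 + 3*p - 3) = 8*p^5 + 16*p^4 + 5*p^3 + 3*p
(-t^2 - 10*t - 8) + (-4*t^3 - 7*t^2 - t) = -4*t^3 - 8*t^2 - 11*t - 8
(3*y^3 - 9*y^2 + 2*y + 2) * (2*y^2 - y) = 6*y^5 - 21*y^4 + 13*y^3 + 2*y^2 - 2*y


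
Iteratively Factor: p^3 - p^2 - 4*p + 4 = (p - 1)*(p^2 - 4) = (p - 1)*(p + 2)*(p - 2)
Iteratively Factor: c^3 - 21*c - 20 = (c - 5)*(c^2 + 5*c + 4) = (c - 5)*(c + 1)*(c + 4)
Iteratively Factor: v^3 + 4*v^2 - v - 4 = (v - 1)*(v^2 + 5*v + 4) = (v - 1)*(v + 4)*(v + 1)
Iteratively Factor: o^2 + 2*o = (o)*(o + 2)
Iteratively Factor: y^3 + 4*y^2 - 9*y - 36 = (y + 3)*(y^2 + y - 12) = (y + 3)*(y + 4)*(y - 3)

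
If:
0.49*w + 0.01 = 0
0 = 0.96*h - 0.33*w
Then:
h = -0.01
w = -0.02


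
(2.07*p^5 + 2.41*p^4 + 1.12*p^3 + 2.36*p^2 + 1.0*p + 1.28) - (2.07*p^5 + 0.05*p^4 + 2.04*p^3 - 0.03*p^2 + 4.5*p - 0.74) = 2.36*p^4 - 0.92*p^3 + 2.39*p^2 - 3.5*p + 2.02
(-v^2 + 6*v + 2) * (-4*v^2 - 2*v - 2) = 4*v^4 - 22*v^3 - 18*v^2 - 16*v - 4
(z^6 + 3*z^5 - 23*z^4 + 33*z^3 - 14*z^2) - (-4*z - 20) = z^6 + 3*z^5 - 23*z^4 + 33*z^3 - 14*z^2 + 4*z + 20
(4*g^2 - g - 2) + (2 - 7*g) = 4*g^2 - 8*g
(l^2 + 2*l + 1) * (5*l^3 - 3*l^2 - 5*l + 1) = 5*l^5 + 7*l^4 - 6*l^3 - 12*l^2 - 3*l + 1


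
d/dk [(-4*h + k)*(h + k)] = -3*h + 2*k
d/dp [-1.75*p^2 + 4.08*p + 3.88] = 4.08 - 3.5*p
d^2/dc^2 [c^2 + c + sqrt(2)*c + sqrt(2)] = 2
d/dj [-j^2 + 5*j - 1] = 5 - 2*j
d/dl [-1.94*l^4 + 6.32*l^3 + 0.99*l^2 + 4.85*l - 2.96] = -7.76*l^3 + 18.96*l^2 + 1.98*l + 4.85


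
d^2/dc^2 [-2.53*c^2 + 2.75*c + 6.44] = -5.06000000000000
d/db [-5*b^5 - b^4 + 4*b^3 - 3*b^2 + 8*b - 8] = -25*b^4 - 4*b^3 + 12*b^2 - 6*b + 8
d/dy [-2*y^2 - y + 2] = -4*y - 1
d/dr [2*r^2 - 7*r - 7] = 4*r - 7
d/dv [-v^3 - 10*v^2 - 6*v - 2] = -3*v^2 - 20*v - 6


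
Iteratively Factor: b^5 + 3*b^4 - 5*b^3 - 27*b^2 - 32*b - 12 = (b + 2)*(b^4 + b^3 - 7*b^2 - 13*b - 6) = (b - 3)*(b + 2)*(b^3 + 4*b^2 + 5*b + 2) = (b - 3)*(b + 1)*(b + 2)*(b^2 + 3*b + 2) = (b - 3)*(b + 1)^2*(b + 2)*(b + 2)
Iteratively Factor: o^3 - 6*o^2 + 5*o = (o - 5)*(o^2 - o) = (o - 5)*(o - 1)*(o)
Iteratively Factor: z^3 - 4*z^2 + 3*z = (z)*(z^2 - 4*z + 3) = z*(z - 1)*(z - 3)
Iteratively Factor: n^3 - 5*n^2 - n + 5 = (n - 5)*(n^2 - 1) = (n - 5)*(n + 1)*(n - 1)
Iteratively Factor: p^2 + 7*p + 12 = (p + 3)*(p + 4)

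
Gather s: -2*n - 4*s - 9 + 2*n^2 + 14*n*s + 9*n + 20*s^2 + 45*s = 2*n^2 + 7*n + 20*s^2 + s*(14*n + 41) - 9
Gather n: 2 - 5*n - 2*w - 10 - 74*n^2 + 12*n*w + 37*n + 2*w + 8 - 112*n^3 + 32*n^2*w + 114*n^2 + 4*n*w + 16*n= -112*n^3 + n^2*(32*w + 40) + n*(16*w + 48)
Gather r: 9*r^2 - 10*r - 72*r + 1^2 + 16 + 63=9*r^2 - 82*r + 80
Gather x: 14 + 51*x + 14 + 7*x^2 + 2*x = 7*x^2 + 53*x + 28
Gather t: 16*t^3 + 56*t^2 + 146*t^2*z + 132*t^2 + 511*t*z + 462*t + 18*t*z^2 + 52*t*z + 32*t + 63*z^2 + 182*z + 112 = 16*t^3 + t^2*(146*z + 188) + t*(18*z^2 + 563*z + 494) + 63*z^2 + 182*z + 112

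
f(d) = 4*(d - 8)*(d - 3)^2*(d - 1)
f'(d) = 4*(d - 8)*(d - 3)^2 + 4*(d - 8)*(d - 1)*(2*d - 6) + 4*(d - 3)^2*(d - 1)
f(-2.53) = 4546.88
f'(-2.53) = -3364.31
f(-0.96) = 1101.58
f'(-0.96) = -1241.32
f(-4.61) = 16387.29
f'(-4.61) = -8527.41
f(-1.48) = 1887.45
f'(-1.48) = -1802.78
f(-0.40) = 543.78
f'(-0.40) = -773.02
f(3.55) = -13.73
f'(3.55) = -52.23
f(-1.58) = 2073.84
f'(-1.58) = -1925.90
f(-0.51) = 633.26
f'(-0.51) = -854.62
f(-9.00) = 97920.00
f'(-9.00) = -31872.00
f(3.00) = 0.00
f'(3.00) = 0.00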